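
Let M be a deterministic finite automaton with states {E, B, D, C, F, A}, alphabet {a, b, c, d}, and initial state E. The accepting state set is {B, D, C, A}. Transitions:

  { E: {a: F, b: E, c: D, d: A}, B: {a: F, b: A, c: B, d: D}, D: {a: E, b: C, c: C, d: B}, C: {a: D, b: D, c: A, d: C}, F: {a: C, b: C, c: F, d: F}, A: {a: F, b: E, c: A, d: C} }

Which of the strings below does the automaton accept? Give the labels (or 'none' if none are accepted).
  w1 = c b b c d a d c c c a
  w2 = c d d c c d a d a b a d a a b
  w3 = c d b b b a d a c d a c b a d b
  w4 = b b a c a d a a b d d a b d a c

w2, w4

w1: Trace: E -c-> D -b-> C -b-> D -c-> C -d-> C -a-> D -d-> B -c-> B -c-> B -c-> B -a-> F  → end F, rejected
w2: Trace: E -c-> D -d-> B -d-> D -c-> C -c-> A -d-> C -a-> D -d-> B -a-> F -b-> C -a-> D -d-> B -a-> F -a-> C -b-> D  → end D, accepted
w3: Trace: E -c-> D -d-> B -b-> A -b-> E -b-> E -a-> F -d-> F -a-> C -c-> A -d-> C -a-> D -c-> C -b-> D -a-> E -d-> A -b-> E  → end E, rejected
w4: Trace: E -b-> E -b-> E -a-> F -c-> F -a-> C -d-> C -a-> D -a-> E -b-> E -d-> A -d-> C -a-> D -b-> C -d-> C -a-> D -c-> C  → end C, accepted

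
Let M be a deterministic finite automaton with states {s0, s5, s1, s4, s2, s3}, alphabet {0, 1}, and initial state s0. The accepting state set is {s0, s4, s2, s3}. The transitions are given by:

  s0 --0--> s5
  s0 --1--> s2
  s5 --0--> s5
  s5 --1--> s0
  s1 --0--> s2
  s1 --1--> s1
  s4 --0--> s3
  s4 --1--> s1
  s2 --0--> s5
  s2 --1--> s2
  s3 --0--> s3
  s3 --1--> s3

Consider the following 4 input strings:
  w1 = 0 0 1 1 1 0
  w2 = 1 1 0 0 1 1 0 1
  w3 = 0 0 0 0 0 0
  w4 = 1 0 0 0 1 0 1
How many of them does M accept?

w1: s0 → s5 → s5 → s0 → s2 → s2 → s5  → end s5, rejected
w2: s0 → s2 → s2 → s5 → s5 → s0 → s2 → s5 → s0  → end s0, accepted
w3: s0 → s5 → s5 → s5 → s5 → s5 → s5  → end s5, rejected
w4: s0 → s2 → s5 → s5 → s5 → s0 → s5 → s0  → end s0, accepted

2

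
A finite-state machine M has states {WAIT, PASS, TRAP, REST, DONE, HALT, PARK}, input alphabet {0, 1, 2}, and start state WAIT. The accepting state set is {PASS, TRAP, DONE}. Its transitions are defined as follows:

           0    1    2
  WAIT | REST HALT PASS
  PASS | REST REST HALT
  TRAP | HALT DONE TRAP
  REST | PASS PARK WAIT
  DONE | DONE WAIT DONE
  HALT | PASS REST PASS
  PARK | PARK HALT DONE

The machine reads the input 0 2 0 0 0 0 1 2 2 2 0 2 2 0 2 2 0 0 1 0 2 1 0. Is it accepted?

Yes

start at WAIT
read '0': WAIT → REST
read '2': REST → WAIT
read '0': WAIT → REST
read '0': REST → PASS
read '0': PASS → REST
read '0': REST → PASS
read '1': PASS → REST
read '2': REST → WAIT
read '2': WAIT → PASS
read '2': PASS → HALT
read '0': HALT → PASS
read '2': PASS → HALT
read '2': HALT → PASS
read '0': PASS → REST
read '2': REST → WAIT
read '2': WAIT → PASS
read '0': PASS → REST
read '0': REST → PASS
read '1': PASS → REST
read '0': REST → PASS
read '2': PASS → HALT
read '1': HALT → REST
read '0': REST → PASS
End state PASS is accepting.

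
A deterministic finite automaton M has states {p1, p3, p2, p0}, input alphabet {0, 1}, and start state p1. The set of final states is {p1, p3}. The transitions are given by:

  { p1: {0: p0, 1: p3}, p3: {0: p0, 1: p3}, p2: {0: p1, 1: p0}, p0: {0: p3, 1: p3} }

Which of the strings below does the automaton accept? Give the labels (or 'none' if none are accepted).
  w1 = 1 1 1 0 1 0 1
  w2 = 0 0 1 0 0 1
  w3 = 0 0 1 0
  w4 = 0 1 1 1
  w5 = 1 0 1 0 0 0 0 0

w1: p1 → p3 → p3 → p3 → p0 → p3 → p0 → p3  → end p3, accepted
w2: p1 → p0 → p3 → p3 → p0 → p3 → p3  → end p3, accepted
w3: p1 → p0 → p3 → p3 → p0  → end p0, rejected
w4: p1 → p0 → p3 → p3 → p3  → end p3, accepted
w5: p1 → p3 → p0 → p3 → p0 → p3 → p0 → p3 → p0  → end p0, rejected

w1, w2, w4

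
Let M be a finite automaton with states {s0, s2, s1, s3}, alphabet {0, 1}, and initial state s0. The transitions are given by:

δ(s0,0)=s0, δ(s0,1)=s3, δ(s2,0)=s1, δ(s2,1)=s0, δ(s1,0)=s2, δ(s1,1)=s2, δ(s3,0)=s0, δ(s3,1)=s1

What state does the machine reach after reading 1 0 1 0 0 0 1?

s3

start at s0
read '1': s0 → s3
read '0': s3 → s0
read '1': s0 → s3
read '0': s3 → s0
read '0': s0 → s0
read '0': s0 → s0
read '1': s0 → s3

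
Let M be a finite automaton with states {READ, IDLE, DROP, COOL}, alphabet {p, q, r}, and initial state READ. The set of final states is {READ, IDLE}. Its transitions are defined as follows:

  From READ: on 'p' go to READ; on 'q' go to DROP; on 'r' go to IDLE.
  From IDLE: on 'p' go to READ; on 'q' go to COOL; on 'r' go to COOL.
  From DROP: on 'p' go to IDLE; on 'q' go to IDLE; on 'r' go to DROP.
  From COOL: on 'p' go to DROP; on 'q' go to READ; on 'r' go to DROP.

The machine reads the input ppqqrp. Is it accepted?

No

start at READ
read 'p': READ → READ
read 'p': READ → READ
read 'q': READ → DROP
read 'q': DROP → IDLE
read 'r': IDLE → COOL
read 'p': COOL → DROP
End state DROP is not accepting.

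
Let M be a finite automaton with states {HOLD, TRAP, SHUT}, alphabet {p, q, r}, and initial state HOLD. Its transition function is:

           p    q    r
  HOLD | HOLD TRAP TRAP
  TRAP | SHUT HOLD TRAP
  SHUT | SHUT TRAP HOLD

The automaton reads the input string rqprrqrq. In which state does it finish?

HOLD

start at HOLD
read 'r': HOLD → TRAP
read 'q': TRAP → HOLD
read 'p': HOLD → HOLD
read 'r': HOLD → TRAP
read 'r': TRAP → TRAP
read 'q': TRAP → HOLD
read 'r': HOLD → TRAP
read 'q': TRAP → HOLD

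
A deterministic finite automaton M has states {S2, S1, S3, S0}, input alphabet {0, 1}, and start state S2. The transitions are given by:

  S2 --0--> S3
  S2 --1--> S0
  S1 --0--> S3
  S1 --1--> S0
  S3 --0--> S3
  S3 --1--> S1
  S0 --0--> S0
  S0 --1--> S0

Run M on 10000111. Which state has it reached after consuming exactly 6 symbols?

S2 → S0 → S0 → S0 → S0 → S0 → S0
After 6 symbols: S0.

S0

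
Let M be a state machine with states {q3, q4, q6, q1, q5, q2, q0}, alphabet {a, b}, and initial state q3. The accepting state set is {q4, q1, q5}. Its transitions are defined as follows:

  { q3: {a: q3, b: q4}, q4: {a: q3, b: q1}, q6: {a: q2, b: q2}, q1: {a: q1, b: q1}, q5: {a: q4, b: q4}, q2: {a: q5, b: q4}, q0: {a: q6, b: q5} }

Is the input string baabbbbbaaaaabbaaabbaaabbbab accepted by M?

Yes

Trace: q3 -b-> q4 -a-> q3 -a-> q3 -b-> q4 -b-> q1 -b-> q1 -b-> q1 -b-> q1 -a-> q1 -a-> q1 -a-> q1 -a-> q1 -a-> q1 -b-> q1 -b-> q1 -a-> q1 -a-> q1 -a-> q1 -b-> q1 -b-> q1 -a-> q1 -a-> q1 -a-> q1 -b-> q1 -b-> q1 -b-> q1 -a-> q1 -b-> q1
End state q1 is accepting.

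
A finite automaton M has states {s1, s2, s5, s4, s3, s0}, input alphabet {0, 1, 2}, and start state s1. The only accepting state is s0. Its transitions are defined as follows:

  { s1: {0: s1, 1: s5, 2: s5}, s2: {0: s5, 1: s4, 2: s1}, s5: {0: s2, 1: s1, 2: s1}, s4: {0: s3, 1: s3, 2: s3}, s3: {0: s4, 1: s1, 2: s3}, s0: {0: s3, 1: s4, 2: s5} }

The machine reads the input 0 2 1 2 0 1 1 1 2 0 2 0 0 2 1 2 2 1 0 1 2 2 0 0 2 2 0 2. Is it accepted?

s1 → s1 → s5 → s1 → s5 → s2 → s4 → s3 → s1 → s5 → s2 → s1 → s1 → s1 → s5 → s1 → s5 → s1 → s5 → s2 → s4 → s3 → s3 → s4 → s3 → s3 → s3 → s4 → s3
End state s3 is not accepting.

No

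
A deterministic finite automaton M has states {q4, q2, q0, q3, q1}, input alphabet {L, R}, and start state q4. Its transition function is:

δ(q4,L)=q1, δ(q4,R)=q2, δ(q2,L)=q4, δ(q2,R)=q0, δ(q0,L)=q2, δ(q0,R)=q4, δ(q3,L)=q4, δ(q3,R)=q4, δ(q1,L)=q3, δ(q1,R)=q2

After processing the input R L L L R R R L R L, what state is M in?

start at q4
read 'R': q4 → q2
read 'L': q2 → q4
read 'L': q4 → q1
read 'L': q1 → q3
read 'R': q3 → q4
read 'R': q4 → q2
read 'R': q2 → q0
read 'L': q0 → q2
read 'R': q2 → q0
read 'L': q0 → q2

q2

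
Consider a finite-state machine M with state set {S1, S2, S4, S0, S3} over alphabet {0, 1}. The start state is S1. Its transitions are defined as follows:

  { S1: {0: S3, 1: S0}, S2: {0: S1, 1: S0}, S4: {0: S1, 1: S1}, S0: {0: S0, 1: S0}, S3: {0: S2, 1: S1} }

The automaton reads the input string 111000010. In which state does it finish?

S0

S1 → S0 → S0 → S0 → S0 → S0 → S0 → S0 → S0 → S0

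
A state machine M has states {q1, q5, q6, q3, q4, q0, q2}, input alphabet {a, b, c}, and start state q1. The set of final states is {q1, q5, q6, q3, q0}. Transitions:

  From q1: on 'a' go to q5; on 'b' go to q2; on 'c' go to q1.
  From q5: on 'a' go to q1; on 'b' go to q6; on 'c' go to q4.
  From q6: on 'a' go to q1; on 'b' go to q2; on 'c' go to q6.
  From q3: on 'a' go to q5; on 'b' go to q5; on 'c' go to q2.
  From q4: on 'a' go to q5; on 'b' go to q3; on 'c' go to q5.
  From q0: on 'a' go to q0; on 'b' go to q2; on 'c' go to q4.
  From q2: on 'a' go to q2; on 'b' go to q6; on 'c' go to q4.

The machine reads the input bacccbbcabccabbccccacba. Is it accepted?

q1 → q2 → q2 → q4 → q5 → q4 → q3 → q5 → q4 → q5 → q6 → q6 → q6 → q1 → q2 → q6 → q6 → q6 → q6 → q6 → q1 → q1 → q2 → q2
End state q2 is not accepting.

No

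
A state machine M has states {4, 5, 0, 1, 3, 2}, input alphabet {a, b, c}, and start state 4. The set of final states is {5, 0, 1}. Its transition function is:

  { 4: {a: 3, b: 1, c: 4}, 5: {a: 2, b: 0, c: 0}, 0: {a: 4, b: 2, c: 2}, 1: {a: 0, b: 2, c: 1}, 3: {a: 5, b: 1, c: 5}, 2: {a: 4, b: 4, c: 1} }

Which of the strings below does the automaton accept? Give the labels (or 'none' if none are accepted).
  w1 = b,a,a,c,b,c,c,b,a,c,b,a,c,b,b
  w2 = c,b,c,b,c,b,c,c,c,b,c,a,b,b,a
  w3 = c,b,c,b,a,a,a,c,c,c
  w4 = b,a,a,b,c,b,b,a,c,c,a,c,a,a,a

w1, w3

w1: 4 → 1 → 0 → 4 → 4 → 1 → 1 → 1 → 2 → 4 → 4 → 1 → 0 → 2 → 4 → 1  → end 1, accepted
w2: 4 → 4 → 1 → 1 → 2 → 1 → 2 → 1 → 1 → 1 → 2 → 1 → 0 → 2 → 4 → 3  → end 3, rejected
w3: 4 → 4 → 1 → 1 → 2 → 4 → 3 → 5 → 0 → 2 → 1  → end 1, accepted
w4: 4 → 1 → 0 → 4 → 1 → 1 → 2 → 4 → 3 → 5 → 0 → 4 → 4 → 3 → 5 → 2  → end 2, rejected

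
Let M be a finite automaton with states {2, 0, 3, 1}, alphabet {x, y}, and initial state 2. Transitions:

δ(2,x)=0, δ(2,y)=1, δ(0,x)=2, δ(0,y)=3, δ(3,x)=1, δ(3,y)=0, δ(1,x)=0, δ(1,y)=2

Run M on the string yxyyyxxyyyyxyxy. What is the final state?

Trace: 2 -y-> 1 -x-> 0 -y-> 3 -y-> 0 -y-> 3 -x-> 1 -x-> 0 -y-> 3 -y-> 0 -y-> 3 -y-> 0 -x-> 2 -y-> 1 -x-> 0 -y-> 3

3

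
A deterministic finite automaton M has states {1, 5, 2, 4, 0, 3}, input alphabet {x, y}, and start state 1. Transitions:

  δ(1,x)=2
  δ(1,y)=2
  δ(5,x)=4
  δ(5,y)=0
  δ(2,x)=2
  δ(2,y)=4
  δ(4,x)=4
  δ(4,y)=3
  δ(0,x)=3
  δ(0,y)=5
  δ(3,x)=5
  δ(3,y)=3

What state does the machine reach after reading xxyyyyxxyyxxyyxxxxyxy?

start at 1
read 'x': 1 → 2
read 'x': 2 → 2
read 'y': 2 → 4
read 'y': 4 → 3
read 'y': 3 → 3
read 'y': 3 → 3
read 'x': 3 → 5
read 'x': 5 → 4
read 'y': 4 → 3
read 'y': 3 → 3
read 'x': 3 → 5
read 'x': 5 → 4
read 'y': 4 → 3
read 'y': 3 → 3
read 'x': 3 → 5
read 'x': 5 → 4
read 'x': 4 → 4
read 'x': 4 → 4
read 'y': 4 → 3
read 'x': 3 → 5
read 'y': 5 → 0

0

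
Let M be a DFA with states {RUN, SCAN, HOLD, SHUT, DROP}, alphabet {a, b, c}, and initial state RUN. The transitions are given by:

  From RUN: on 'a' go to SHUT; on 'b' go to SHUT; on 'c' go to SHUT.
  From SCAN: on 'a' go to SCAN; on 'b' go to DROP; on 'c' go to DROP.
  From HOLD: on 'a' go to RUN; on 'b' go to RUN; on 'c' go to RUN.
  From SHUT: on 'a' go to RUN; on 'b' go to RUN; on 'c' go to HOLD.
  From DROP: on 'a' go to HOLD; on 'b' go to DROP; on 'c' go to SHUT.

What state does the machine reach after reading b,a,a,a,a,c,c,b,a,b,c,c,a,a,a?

RUN → SHUT → RUN → SHUT → RUN → SHUT → HOLD → RUN → SHUT → RUN → SHUT → HOLD → RUN → SHUT → RUN → SHUT

SHUT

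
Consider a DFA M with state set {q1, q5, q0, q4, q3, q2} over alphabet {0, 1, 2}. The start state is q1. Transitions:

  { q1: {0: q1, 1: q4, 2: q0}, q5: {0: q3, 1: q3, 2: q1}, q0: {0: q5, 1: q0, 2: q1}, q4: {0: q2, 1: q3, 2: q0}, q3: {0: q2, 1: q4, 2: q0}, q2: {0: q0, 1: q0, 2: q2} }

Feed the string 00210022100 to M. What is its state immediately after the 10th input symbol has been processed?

q2

start at q1
read '0': q1 → q1
read '0': q1 → q1
read '2': q1 → q0
read '1': q0 → q0
read '0': q0 → q5
read '0': q5 → q3
read '2': q3 → q0
read '2': q0 → q1
read '1': q1 → q4
read '0': q4 → q2
After 10 symbols: q2.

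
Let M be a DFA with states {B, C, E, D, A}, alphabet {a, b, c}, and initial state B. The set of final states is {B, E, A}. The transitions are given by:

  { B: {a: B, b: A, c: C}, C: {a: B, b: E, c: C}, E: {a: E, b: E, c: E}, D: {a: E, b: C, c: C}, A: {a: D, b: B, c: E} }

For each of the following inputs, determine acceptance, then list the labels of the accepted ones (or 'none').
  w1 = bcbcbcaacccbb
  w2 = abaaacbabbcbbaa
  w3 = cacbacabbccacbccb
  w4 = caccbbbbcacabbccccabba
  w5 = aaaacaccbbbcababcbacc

w1, w2, w3, w4, w5

w1: Trace: B -b-> A -c-> E -b-> E -c-> E -b-> E -c-> E -a-> E -a-> E -c-> E -c-> E -c-> E -b-> E -b-> E  → end E, accepted
w2: Trace: B -a-> B -b-> A -a-> D -a-> E -a-> E -c-> E -b-> E -a-> E -b-> E -b-> E -c-> E -b-> E -b-> E -a-> E -a-> E  → end E, accepted
w3: Trace: B -c-> C -a-> B -c-> C -b-> E -a-> E -c-> E -a-> E -b-> E -b-> E -c-> E -c-> E -a-> E -c-> E -b-> E -c-> E -c-> E -b-> E  → end E, accepted
w4: Trace: B -c-> C -a-> B -c-> C -c-> C -b-> E -b-> E -b-> E -b-> E -c-> E -a-> E -c-> E -a-> E -b-> E -b-> E -c-> E -c-> E -c-> E -c-> E -a-> E -b-> E -b-> E -a-> E  → end E, accepted
w5: Trace: B -a-> B -a-> B -a-> B -a-> B -c-> C -a-> B -c-> C -c-> C -b-> E -b-> E -b-> E -c-> E -a-> E -b-> E -a-> E -b-> E -c-> E -b-> E -a-> E -c-> E -c-> E  → end E, accepted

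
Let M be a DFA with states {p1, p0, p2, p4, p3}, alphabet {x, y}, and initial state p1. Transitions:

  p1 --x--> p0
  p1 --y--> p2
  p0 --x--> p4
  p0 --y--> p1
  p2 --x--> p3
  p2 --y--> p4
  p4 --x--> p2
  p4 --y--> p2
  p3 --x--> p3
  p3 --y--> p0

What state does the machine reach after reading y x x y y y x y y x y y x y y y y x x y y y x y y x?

p0

p1 → p2 → p3 → p3 → p0 → p1 → p2 → p3 → p0 → p1 → p0 → p1 → p2 → p3 → p0 → p1 → p2 → p4 → p2 → p3 → p0 → p1 → p2 → p3 → p0 → p1 → p0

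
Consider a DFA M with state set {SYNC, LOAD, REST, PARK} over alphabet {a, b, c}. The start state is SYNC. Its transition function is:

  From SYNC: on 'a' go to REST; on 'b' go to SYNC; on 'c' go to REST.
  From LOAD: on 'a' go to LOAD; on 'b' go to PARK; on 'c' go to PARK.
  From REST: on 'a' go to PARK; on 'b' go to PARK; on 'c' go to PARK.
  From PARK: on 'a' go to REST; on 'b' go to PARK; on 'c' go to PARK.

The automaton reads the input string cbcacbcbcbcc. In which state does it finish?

PARK

Trace: SYNC -c-> REST -b-> PARK -c-> PARK -a-> REST -c-> PARK -b-> PARK -c-> PARK -b-> PARK -c-> PARK -b-> PARK -c-> PARK -c-> PARK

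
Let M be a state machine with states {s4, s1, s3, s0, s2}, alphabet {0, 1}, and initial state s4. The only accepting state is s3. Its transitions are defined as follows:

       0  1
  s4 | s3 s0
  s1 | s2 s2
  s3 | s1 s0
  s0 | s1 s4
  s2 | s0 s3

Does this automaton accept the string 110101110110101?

No

Trace: s4 -1-> s0 -1-> s4 -0-> s3 -1-> s0 -0-> s1 -1-> s2 -1-> s3 -1-> s0 -0-> s1 -1-> s2 -1-> s3 -0-> s1 -1-> s2 -0-> s0 -1-> s4
End state s4 is not accepting.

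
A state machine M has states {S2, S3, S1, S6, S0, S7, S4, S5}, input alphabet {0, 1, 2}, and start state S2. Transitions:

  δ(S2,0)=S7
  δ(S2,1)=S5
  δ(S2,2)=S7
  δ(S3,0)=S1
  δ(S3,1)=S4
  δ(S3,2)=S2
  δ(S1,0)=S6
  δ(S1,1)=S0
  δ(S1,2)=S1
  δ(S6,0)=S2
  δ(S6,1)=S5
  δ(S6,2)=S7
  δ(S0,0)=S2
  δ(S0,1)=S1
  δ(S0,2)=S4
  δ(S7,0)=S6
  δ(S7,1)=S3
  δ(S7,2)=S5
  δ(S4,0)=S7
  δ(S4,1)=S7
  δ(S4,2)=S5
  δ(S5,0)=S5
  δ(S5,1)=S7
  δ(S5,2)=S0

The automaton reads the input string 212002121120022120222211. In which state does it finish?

S0

start at S2
read '2': S2 → S7
read '1': S7 → S3
read '2': S3 → S2
read '0': S2 → S7
read '0': S7 → S6
read '2': S6 → S7
read '1': S7 → S3
read '2': S3 → S2
read '1': S2 → S5
read '1': S5 → S7
read '2': S7 → S5
read '0': S5 → S5
read '0': S5 → S5
read '2': S5 → S0
read '2': S0 → S4
read '1': S4 → S7
read '2': S7 → S5
read '0': S5 → S5
read '2': S5 → S0
read '2': S0 → S4
read '2': S4 → S5
read '2': S5 → S0
read '1': S0 → S1
read '1': S1 → S0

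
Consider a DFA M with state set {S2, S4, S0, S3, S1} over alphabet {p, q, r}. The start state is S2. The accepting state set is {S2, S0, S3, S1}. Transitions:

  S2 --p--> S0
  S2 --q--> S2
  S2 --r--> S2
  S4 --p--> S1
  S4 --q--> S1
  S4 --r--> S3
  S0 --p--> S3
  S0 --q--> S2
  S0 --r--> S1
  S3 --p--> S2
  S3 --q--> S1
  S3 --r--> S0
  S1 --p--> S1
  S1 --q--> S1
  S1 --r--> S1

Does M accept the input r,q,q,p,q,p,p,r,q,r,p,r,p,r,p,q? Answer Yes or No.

Yes

S2 → S2 → S2 → S2 → S0 → S2 → S0 → S3 → S0 → S2 → S2 → S0 → S1 → S1 → S1 → S1 → S1
End state S1 is accepting.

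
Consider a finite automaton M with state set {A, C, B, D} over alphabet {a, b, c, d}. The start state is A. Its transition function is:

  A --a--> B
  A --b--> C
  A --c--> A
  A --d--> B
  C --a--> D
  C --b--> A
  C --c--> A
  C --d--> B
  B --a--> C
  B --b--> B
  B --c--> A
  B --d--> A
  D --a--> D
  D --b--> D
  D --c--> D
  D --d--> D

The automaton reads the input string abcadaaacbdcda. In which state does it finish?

A → B → B → A → B → A → B → C → D → D → D → D → D → D → D

D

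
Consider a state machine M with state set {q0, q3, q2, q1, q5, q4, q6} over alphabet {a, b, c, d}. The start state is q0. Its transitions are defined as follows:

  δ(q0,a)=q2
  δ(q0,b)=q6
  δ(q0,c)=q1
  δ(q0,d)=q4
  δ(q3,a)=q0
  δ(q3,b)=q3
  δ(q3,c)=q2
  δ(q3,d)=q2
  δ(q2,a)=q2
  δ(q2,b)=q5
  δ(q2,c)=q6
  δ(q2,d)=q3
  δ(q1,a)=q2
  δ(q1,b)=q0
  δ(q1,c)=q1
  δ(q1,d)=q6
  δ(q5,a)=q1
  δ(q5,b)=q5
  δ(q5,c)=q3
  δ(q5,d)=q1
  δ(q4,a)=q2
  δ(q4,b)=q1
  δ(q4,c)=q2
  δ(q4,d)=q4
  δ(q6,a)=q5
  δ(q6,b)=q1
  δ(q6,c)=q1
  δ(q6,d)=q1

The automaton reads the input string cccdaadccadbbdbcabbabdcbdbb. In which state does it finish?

q0

q0 → q1 → q1 → q1 → q6 → q5 → q1 → q6 → q1 → q1 → q2 → q3 → q3 → q3 → q2 → q5 → q3 → q0 → q6 → q1 → q2 → q5 → q1 → q1 → q0 → q4 → q1 → q0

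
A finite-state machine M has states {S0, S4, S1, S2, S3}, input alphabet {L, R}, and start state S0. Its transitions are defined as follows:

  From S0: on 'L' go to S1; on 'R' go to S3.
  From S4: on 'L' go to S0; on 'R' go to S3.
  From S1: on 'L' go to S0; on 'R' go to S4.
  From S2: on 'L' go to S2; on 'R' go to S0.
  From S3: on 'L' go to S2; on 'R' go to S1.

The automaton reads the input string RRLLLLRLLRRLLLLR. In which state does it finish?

S0

Trace: S0 -R-> S3 -R-> S1 -L-> S0 -L-> S1 -L-> S0 -L-> S1 -R-> S4 -L-> S0 -L-> S1 -R-> S4 -R-> S3 -L-> S2 -L-> S2 -L-> S2 -L-> S2 -R-> S0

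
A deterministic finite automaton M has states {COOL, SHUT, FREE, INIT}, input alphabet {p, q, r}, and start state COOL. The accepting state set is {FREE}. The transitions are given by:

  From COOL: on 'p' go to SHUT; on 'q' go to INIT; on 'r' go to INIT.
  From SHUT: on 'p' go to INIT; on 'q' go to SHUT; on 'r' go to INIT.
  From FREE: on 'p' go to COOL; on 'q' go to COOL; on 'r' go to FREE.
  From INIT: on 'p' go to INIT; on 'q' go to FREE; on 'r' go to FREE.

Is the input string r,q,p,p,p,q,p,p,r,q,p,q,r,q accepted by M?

COOL → INIT → FREE → COOL → SHUT → INIT → FREE → COOL → SHUT → INIT → FREE → COOL → INIT → FREE → COOL
End state COOL is not accepting.

No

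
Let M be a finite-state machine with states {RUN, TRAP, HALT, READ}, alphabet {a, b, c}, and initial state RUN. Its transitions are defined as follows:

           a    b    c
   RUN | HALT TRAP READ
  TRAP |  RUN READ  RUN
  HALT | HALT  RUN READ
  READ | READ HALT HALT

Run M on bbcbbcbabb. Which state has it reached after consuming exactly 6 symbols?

RUN

start at RUN
read 'b': RUN → TRAP
read 'b': TRAP → READ
read 'c': READ → HALT
read 'b': HALT → RUN
read 'b': RUN → TRAP
read 'c': TRAP → RUN
After 6 symbols: RUN.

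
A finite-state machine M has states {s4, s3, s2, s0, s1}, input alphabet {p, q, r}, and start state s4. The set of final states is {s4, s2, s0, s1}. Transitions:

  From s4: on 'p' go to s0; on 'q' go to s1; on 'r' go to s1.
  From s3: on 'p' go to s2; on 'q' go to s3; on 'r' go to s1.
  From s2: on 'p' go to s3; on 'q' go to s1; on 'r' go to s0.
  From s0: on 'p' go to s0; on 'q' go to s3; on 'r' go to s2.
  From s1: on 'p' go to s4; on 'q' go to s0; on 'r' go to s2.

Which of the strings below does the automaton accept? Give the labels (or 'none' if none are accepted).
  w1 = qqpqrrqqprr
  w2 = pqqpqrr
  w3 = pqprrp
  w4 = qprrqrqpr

w1, w2, w4

w1: s4 → s1 → s0 → s0 → s3 → s1 → s2 → s1 → s0 → s0 → s2 → s0  → end s0, accepted
w2: s4 → s0 → s3 → s3 → s2 → s1 → s2 → s0  → end s0, accepted
w3: s4 → s0 → s3 → s2 → s0 → s2 → s3  → end s3, rejected
w4: s4 → s1 → s4 → s1 → s2 → s1 → s2 → s1 → s4 → s1  → end s1, accepted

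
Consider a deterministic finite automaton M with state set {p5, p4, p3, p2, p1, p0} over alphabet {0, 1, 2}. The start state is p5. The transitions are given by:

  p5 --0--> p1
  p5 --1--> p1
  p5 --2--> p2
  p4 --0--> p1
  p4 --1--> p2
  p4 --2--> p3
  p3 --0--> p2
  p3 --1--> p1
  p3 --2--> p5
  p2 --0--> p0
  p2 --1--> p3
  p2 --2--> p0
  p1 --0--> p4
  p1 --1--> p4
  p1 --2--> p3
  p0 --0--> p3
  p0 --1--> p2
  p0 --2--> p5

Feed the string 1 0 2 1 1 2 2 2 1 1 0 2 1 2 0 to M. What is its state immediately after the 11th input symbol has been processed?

p4

p5 → p1 → p4 → p3 → p1 → p4 → p3 → p5 → p2 → p3 → p1 → p4
After 11 symbols: p4.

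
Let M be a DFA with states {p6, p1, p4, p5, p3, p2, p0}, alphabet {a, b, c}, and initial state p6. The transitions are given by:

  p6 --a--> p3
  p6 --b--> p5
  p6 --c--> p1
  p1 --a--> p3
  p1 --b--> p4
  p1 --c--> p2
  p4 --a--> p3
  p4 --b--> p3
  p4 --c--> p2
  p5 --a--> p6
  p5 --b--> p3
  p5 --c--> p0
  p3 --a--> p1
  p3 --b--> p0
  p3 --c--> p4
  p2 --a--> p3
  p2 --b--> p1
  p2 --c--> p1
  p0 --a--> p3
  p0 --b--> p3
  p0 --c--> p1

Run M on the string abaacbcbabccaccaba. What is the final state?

Trace: p6 -a-> p3 -b-> p0 -a-> p3 -a-> p1 -c-> p2 -b-> p1 -c-> p2 -b-> p1 -a-> p3 -b-> p0 -c-> p1 -c-> p2 -a-> p3 -c-> p4 -c-> p2 -a-> p3 -b-> p0 -a-> p3

p3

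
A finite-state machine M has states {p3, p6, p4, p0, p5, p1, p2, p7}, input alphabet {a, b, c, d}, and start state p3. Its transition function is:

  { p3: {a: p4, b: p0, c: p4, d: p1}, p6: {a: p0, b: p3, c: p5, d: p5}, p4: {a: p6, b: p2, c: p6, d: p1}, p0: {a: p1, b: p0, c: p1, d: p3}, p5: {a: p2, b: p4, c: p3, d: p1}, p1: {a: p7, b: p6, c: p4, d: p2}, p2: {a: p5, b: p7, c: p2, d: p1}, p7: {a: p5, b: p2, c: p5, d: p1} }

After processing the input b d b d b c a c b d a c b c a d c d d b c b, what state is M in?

p4

start at p3
read 'b': p3 → p0
read 'd': p0 → p3
read 'b': p3 → p0
read 'd': p0 → p3
read 'b': p3 → p0
read 'c': p0 → p1
read 'a': p1 → p7
read 'c': p7 → p5
read 'b': p5 → p4
read 'd': p4 → p1
read 'a': p1 → p7
read 'c': p7 → p5
read 'b': p5 → p4
read 'c': p4 → p6
read 'a': p6 → p0
read 'd': p0 → p3
read 'c': p3 → p4
read 'd': p4 → p1
read 'd': p1 → p2
read 'b': p2 → p7
read 'c': p7 → p5
read 'b': p5 → p4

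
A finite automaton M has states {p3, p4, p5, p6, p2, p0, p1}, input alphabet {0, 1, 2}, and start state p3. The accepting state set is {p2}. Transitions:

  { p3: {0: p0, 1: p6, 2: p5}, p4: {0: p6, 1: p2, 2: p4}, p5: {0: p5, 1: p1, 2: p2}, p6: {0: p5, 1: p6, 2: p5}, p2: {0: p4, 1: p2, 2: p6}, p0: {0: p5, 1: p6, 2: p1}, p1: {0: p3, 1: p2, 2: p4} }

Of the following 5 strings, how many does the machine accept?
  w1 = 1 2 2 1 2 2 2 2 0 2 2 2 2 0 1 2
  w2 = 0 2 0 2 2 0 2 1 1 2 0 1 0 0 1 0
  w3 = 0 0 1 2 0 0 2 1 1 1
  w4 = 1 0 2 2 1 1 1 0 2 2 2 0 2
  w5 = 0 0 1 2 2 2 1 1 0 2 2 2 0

w1: Trace: p3 -1-> p6 -2-> p5 -2-> p2 -1-> p2 -2-> p6 -2-> p5 -2-> p2 -2-> p6 -0-> p5 -2-> p2 -2-> p6 -2-> p5 -2-> p2 -0-> p4 -1-> p2 -2-> p6  → end p6, rejected
w2: Trace: p3 -0-> p0 -2-> p1 -0-> p3 -2-> p5 -2-> p2 -0-> p4 -2-> p4 -1-> p2 -1-> p2 -2-> p6 -0-> p5 -1-> p1 -0-> p3 -0-> p0 -1-> p6 -0-> p5  → end p5, rejected
w3: Trace: p3 -0-> p0 -0-> p5 -1-> p1 -2-> p4 -0-> p6 -0-> p5 -2-> p2 -1-> p2 -1-> p2 -1-> p2  → end p2, accepted
w4: Trace: p3 -1-> p6 -0-> p5 -2-> p2 -2-> p6 -1-> p6 -1-> p6 -1-> p6 -0-> p5 -2-> p2 -2-> p6 -2-> p5 -0-> p5 -2-> p2  → end p2, accepted
w5: Trace: p3 -0-> p0 -0-> p5 -1-> p1 -2-> p4 -2-> p4 -2-> p4 -1-> p2 -1-> p2 -0-> p4 -2-> p4 -2-> p4 -2-> p4 -0-> p6  → end p6, rejected

2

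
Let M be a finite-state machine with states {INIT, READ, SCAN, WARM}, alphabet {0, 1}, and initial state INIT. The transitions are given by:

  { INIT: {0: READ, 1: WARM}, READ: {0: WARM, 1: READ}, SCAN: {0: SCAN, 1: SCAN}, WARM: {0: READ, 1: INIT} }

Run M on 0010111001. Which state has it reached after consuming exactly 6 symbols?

INIT → READ → WARM → INIT → READ → READ → READ
After 6 symbols: READ.

READ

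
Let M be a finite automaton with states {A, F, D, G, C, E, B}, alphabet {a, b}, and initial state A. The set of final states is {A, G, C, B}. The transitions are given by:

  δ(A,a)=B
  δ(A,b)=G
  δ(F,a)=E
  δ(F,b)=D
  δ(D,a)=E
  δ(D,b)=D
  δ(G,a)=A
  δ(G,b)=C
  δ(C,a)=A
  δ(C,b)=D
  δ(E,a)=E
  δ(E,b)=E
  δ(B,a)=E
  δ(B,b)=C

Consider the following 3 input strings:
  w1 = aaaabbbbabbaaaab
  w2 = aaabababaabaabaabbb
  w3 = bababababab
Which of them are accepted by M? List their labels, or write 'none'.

w3

w1: A → B → E → E → E → E → E → E → E → E → E → E → E → E → E → E → E  → end E, rejected
w2: A → B → E → E → E → E → E → E → E → E → E → E → E → E → E → E → E → E → E → E  → end E, rejected
w3: A → G → A → G → A → G → A → G → A → G → A → G  → end G, accepted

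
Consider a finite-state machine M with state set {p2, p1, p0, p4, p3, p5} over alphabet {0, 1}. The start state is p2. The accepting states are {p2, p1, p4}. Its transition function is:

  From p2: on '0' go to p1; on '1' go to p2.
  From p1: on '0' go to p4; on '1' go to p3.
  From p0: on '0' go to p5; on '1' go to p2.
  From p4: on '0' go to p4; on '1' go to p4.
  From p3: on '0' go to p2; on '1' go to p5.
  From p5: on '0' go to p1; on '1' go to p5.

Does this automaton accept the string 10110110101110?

Yes

start at p2
read '1': p2 → p2
read '0': p2 → p1
read '1': p1 → p3
read '1': p3 → p5
read '0': p5 → p1
read '1': p1 → p3
read '1': p3 → p5
read '0': p5 → p1
read '1': p1 → p3
read '0': p3 → p2
read '1': p2 → p2
read '1': p2 → p2
read '1': p2 → p2
read '0': p2 → p1
End state p1 is accepting.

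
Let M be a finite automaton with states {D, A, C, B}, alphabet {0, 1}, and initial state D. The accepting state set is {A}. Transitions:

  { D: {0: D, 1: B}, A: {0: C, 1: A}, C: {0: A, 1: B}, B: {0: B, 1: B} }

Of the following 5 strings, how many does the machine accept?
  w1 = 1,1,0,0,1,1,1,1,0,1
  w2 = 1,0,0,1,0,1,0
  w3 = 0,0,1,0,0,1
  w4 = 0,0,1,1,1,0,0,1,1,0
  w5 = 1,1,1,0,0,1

w1: Trace: D -1-> B -1-> B -0-> B -0-> B -1-> B -1-> B -1-> B -1-> B -0-> B -1-> B  → end B, rejected
w2: Trace: D -1-> B -0-> B -0-> B -1-> B -0-> B -1-> B -0-> B  → end B, rejected
w3: Trace: D -0-> D -0-> D -1-> B -0-> B -0-> B -1-> B  → end B, rejected
w4: Trace: D -0-> D -0-> D -1-> B -1-> B -1-> B -0-> B -0-> B -1-> B -1-> B -0-> B  → end B, rejected
w5: Trace: D -1-> B -1-> B -1-> B -0-> B -0-> B -1-> B  → end B, rejected

0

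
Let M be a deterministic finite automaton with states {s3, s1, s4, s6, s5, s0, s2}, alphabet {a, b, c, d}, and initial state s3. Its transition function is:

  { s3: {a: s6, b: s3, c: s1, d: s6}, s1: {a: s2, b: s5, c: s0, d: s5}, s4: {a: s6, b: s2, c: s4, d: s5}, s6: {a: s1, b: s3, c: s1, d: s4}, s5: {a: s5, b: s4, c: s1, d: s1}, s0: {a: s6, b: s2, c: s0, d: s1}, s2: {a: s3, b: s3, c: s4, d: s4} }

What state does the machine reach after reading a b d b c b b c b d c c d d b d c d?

s3 → s6 → s3 → s6 → s3 → s1 → s5 → s4 → s4 → s2 → s4 → s4 → s4 → s5 → s1 → s5 → s1 → s0 → s1

s1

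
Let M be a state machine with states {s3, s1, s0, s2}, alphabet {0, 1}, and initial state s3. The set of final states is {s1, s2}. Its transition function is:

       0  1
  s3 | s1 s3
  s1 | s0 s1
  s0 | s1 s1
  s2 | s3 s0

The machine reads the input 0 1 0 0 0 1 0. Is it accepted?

start at s3
read '0': s3 → s1
read '1': s1 → s1
read '0': s1 → s0
read '0': s0 → s1
read '0': s1 → s0
read '1': s0 → s1
read '0': s1 → s0
End state s0 is not accepting.

No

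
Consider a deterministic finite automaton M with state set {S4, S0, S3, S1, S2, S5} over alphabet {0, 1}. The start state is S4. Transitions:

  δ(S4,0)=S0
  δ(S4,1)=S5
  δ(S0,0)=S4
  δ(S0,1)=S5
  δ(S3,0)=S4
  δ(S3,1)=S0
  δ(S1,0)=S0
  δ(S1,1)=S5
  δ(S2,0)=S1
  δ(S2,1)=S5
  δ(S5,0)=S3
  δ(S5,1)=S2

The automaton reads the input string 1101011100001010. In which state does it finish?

S4 → S5 → S2 → S1 → S5 → S3 → S0 → S5 → S2 → S1 → S0 → S4 → S0 → S5 → S3 → S0 → S4

S4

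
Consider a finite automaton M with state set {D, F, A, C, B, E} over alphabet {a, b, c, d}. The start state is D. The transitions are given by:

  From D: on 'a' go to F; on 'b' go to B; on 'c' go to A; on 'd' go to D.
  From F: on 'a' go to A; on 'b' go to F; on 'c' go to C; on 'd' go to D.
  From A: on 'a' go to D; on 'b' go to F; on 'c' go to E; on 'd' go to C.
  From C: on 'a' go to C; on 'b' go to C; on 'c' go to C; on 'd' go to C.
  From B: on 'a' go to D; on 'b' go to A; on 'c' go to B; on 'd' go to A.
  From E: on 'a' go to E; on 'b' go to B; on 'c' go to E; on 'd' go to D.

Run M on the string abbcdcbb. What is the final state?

Trace: D -a-> F -b-> F -b-> F -c-> C -d-> C -c-> C -b-> C -b-> C

C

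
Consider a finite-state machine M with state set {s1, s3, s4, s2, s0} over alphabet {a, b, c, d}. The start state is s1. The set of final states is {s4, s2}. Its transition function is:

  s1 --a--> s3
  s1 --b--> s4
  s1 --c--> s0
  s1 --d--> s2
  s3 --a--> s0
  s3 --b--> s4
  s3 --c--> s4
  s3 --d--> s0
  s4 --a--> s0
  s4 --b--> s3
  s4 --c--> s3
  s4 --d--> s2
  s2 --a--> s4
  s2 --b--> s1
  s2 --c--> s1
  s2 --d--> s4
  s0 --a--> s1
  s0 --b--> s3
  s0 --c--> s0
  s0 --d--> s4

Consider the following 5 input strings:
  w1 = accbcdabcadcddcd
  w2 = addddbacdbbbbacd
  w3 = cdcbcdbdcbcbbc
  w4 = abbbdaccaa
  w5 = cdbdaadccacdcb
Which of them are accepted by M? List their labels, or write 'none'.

w1: s1 → s3 → s4 → s3 → s4 → s3 → s0 → s1 → s4 → s3 → s0 → s4 → s3 → s0 → s4 → s3 → s0  → end s0, rejected
w2: s1 → s3 → s0 → s4 → s2 → s4 → s3 → s0 → s0 → s4 → s3 → s4 → s3 → s4 → s0 → s0 → s4  → end s4, accepted
w3: s1 → s0 → s4 → s3 → s4 → s3 → s0 → s3 → s0 → s0 → s3 → s4 → s3 → s4 → s3  → end s3, rejected
w4: s1 → s3 → s4 → s3 → s4 → s2 → s4 → s3 → s4 → s0 → s1  → end s1, rejected
w5: s1 → s0 → s4 → s3 → s0 → s1 → s3 → s0 → s0 → s0 → s1 → s0 → s4 → s3 → s4  → end s4, accepted

w2, w5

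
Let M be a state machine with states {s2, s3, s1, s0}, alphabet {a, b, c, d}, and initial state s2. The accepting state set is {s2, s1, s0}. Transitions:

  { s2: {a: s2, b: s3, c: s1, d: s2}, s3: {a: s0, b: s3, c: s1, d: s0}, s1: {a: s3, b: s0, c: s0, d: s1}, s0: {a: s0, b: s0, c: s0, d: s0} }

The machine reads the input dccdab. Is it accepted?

Yes

Trace: s2 -d-> s2 -c-> s1 -c-> s0 -d-> s0 -a-> s0 -b-> s0
End state s0 is accepting.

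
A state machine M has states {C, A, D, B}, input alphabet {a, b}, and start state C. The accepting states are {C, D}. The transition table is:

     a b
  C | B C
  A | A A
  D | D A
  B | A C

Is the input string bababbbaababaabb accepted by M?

C → C → B → C → B → C → C → C → B → A → A → A → A → A → A → A → A
End state A is not accepting.

No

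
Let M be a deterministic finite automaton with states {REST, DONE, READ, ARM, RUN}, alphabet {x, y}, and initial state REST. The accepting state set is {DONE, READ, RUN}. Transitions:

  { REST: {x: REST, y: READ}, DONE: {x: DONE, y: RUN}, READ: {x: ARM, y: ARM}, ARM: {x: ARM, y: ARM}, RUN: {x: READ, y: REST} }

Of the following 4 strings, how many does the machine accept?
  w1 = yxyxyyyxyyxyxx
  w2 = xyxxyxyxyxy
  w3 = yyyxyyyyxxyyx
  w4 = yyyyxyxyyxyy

0

w1: REST → READ → ARM → ARM → ARM → ARM → ARM → ARM → ARM → ARM → ARM → ARM → ARM → ARM → ARM  → end ARM, rejected
w2: REST → REST → READ → ARM → ARM → ARM → ARM → ARM → ARM → ARM → ARM → ARM  → end ARM, rejected
w3: REST → READ → ARM → ARM → ARM → ARM → ARM → ARM → ARM → ARM → ARM → ARM → ARM → ARM  → end ARM, rejected
w4: REST → READ → ARM → ARM → ARM → ARM → ARM → ARM → ARM → ARM → ARM → ARM → ARM  → end ARM, rejected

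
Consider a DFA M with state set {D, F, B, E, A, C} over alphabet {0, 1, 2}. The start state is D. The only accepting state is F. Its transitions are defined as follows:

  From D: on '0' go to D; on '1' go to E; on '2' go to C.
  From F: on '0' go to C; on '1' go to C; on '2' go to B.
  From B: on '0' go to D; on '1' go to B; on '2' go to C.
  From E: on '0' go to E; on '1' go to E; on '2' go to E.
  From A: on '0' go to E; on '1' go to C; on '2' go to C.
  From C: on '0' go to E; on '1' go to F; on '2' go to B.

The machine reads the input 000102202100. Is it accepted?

No

start at D
read '0': D → D
read '0': D → D
read '0': D → D
read '1': D → E
read '0': E → E
read '2': E → E
read '2': E → E
read '0': E → E
read '2': E → E
read '1': E → E
read '0': E → E
read '0': E → E
End state E is not accepting.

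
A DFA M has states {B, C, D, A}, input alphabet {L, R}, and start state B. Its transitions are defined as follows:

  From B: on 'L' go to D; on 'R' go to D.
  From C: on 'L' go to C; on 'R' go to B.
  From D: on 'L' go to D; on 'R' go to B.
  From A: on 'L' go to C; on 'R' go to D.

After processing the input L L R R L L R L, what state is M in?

start at B
read 'L': B → D
read 'L': D → D
read 'R': D → B
read 'R': B → D
read 'L': D → D
read 'L': D → D
read 'R': D → B
read 'L': B → D

D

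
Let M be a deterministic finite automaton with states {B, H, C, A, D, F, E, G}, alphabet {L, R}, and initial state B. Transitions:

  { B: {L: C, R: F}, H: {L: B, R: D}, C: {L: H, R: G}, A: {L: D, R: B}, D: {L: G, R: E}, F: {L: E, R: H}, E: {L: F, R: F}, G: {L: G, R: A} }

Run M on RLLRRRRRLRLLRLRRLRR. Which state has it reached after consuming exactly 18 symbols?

Trace: B -R-> F -L-> E -L-> F -R-> H -R-> D -R-> E -R-> F -R-> H -L-> B -R-> F -L-> E -L-> F -R-> H -L-> B -R-> F -R-> H -L-> B -R-> F
After 18 symbols: F.

F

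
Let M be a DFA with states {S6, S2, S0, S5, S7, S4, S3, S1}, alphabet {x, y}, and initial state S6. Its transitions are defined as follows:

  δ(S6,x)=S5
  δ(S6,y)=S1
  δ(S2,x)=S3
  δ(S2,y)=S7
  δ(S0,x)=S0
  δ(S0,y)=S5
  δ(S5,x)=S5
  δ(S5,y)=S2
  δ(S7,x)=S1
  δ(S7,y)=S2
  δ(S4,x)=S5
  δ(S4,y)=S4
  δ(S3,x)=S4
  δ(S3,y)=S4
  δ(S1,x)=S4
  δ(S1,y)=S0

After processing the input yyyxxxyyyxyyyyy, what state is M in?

S4

start at S6
read 'y': S6 → S1
read 'y': S1 → S0
read 'y': S0 → S5
read 'x': S5 → S5
read 'x': S5 → S5
read 'x': S5 → S5
read 'y': S5 → S2
read 'y': S2 → S7
read 'y': S7 → S2
read 'x': S2 → S3
read 'y': S3 → S4
read 'y': S4 → S4
read 'y': S4 → S4
read 'y': S4 → S4
read 'y': S4 → S4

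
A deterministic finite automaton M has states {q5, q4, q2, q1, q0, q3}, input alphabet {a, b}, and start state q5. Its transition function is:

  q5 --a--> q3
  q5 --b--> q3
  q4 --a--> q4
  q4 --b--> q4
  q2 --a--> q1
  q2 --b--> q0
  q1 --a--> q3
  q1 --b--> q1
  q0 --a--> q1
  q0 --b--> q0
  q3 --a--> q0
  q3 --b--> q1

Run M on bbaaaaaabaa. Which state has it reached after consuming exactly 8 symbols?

q5 → q3 → q1 → q3 → q0 → q1 → q3 → q0 → q1
After 8 symbols: q1.

q1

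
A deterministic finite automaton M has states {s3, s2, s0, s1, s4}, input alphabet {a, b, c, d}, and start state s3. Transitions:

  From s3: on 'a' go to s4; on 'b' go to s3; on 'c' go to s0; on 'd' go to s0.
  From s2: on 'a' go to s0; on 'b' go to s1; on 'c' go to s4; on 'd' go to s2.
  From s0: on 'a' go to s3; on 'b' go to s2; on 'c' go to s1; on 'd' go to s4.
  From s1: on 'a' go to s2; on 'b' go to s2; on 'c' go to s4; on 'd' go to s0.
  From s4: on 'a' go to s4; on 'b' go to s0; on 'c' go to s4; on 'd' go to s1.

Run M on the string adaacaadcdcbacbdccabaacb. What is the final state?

start at s3
read 'a': s3 → s4
read 'd': s4 → s1
read 'a': s1 → s2
read 'a': s2 → s0
read 'c': s0 → s1
read 'a': s1 → s2
read 'a': s2 → s0
read 'd': s0 → s4
read 'c': s4 → s4
read 'd': s4 → s1
read 'c': s1 → s4
read 'b': s4 → s0
read 'a': s0 → s3
read 'c': s3 → s0
read 'b': s0 → s2
read 'd': s2 → s2
read 'c': s2 → s4
read 'c': s4 → s4
read 'a': s4 → s4
read 'b': s4 → s0
read 'a': s0 → s3
read 'a': s3 → s4
read 'c': s4 → s4
read 'b': s4 → s0

s0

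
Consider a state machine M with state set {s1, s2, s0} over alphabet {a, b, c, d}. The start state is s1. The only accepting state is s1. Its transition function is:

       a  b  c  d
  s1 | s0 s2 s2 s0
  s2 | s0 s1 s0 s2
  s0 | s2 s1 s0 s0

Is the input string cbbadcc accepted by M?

No

start at s1
read 'c': s1 → s2
read 'b': s2 → s1
read 'b': s1 → s2
read 'a': s2 → s0
read 'd': s0 → s0
read 'c': s0 → s0
read 'c': s0 → s0
End state s0 is not accepting.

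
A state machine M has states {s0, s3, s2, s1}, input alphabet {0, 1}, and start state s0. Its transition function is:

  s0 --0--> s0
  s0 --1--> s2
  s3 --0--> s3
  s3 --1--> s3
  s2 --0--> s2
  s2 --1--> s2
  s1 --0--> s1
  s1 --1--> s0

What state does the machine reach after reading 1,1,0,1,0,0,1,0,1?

s0 → s2 → s2 → s2 → s2 → s2 → s2 → s2 → s2 → s2

s2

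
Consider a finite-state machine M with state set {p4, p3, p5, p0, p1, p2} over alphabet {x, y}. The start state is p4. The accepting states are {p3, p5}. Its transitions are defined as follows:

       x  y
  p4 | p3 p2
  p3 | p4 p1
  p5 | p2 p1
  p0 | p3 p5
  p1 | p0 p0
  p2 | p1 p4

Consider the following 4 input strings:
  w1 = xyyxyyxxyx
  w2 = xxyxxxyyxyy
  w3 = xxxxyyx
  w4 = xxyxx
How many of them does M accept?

1

w1:
  start at p4
  read 'x': p4 → p3
  read 'y': p3 → p1
  read 'y': p1 → p0
  read 'x': p0 → p3
  read 'y': p3 → p1
  read 'y': p1 → p0
  read 'x': p0 → p3
  read 'x': p3 → p4
  read 'y': p4 → p2
  read 'x': p2 → p1
  end p1, rejected
w2:
  start at p4
  read 'x': p4 → p3
  read 'x': p3 → p4
  read 'y': p4 → p2
  read 'x': p2 → p1
  read 'x': p1 → p0
  read 'x': p0 → p3
  read 'y': p3 → p1
  read 'y': p1 → p0
  read 'x': p0 → p3
  read 'y': p3 → p1
  read 'y': p1 → p0
  end p0, rejected
w3:
  start at p4
  read 'x': p4 → p3
  read 'x': p3 → p4
  read 'x': p4 → p3
  read 'x': p3 → p4
  read 'y': p4 → p2
  read 'y': p2 → p4
  read 'x': p4 → p3
  end p3, accepted
w4:
  start at p4
  read 'x': p4 → p3
  read 'x': p3 → p4
  read 'y': p4 → p2
  read 'x': p2 → p1
  read 'x': p1 → p0
  end p0, rejected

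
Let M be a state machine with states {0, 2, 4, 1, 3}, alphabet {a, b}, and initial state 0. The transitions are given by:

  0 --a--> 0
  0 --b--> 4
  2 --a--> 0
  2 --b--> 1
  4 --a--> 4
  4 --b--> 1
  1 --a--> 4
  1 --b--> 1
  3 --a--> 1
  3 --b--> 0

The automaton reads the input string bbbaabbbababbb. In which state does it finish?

1

start at 0
read 'b': 0 → 4
read 'b': 4 → 1
read 'b': 1 → 1
read 'a': 1 → 4
read 'a': 4 → 4
read 'b': 4 → 1
read 'b': 1 → 1
read 'b': 1 → 1
read 'a': 1 → 4
read 'b': 4 → 1
read 'a': 1 → 4
read 'b': 4 → 1
read 'b': 1 → 1
read 'b': 1 → 1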